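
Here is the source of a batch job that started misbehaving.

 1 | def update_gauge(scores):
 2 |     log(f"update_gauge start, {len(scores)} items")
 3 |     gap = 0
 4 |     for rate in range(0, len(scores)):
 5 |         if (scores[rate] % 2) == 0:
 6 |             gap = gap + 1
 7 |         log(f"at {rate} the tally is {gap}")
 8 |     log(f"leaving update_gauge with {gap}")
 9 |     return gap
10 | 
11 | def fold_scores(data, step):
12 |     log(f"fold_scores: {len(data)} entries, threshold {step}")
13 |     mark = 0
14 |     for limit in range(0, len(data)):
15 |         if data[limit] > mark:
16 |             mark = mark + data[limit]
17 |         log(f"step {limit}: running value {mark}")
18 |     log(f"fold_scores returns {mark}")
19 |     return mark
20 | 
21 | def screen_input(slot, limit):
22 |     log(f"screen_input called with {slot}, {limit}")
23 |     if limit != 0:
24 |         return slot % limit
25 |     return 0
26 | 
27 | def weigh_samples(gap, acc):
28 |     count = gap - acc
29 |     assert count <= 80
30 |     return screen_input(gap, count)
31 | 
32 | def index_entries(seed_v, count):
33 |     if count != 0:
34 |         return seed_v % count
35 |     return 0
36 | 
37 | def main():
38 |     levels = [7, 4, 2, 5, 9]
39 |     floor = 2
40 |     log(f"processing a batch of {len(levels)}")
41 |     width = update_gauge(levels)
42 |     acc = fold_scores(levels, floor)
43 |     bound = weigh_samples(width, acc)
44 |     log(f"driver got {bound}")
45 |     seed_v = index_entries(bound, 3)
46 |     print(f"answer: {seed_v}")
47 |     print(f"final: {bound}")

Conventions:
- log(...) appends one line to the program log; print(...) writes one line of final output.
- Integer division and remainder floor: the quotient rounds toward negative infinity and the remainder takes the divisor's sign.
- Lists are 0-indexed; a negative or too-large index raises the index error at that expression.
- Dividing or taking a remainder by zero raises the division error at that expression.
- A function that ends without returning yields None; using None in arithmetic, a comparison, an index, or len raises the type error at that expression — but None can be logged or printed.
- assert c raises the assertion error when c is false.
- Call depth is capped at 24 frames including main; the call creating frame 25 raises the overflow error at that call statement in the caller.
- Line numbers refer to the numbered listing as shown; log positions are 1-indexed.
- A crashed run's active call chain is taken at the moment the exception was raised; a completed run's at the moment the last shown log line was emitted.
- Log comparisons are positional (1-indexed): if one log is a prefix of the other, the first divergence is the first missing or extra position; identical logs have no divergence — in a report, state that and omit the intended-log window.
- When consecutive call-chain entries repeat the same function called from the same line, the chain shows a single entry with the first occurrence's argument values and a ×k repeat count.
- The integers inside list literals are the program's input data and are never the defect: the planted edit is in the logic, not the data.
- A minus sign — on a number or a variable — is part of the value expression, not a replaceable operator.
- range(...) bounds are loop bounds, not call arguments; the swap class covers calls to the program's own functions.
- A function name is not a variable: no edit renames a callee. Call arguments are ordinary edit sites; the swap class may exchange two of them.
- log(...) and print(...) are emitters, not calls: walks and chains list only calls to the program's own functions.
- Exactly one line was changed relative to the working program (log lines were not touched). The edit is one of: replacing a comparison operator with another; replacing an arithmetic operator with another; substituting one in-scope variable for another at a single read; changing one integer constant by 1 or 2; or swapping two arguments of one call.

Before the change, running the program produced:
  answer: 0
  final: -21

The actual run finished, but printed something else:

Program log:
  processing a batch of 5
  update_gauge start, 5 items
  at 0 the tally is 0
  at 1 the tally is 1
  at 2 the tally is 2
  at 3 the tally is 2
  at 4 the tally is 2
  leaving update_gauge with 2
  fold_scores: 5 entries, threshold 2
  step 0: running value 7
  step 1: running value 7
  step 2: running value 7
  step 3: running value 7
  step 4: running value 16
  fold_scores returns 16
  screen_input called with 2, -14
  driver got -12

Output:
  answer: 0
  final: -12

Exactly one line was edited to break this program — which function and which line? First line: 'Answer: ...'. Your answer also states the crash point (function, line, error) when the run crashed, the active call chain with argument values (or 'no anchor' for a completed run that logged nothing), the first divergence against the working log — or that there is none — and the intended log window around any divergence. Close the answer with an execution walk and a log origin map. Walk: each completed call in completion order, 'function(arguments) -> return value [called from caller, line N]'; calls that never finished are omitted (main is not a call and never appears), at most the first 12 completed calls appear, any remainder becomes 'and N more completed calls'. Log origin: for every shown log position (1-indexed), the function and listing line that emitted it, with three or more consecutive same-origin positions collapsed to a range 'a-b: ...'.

Answer: the defect is in fold_scores at line 15.
Core observation: The earliest visible damage is log position 11 — 'step 1: running value 7' rather than the intended 'step 1: running value 11'.
Call chain: main.
First divergence: position 11 — shown 'step 1: running value 7', intended 'step 1: running value 11'.
Intended log window:
  9: fold_scores: 5 entries, threshold 2
  10: step 0: running value 7
  11: step 1: running value 11
  12: step 2: running value 11
Execution walk:
  update_gauge([7, 4, 2, 5, 9]) -> 2  [called from main, line 41]
  fold_scores([7, 4, 2, 5, 9], 2) -> 16  [called from main, line 42]
  screen_input(2, -14) -> -12  [called from weigh_samples, line 30]
  weigh_samples(2, 16) -> -12  [called from main, line 43]
  index_entries(-12, 3) -> 0  [called from main, line 45]
Log origins:
  1: emitted by main (line 40)
  2: emitted by update_gauge (line 2)
  3-7: emitted by update_gauge (line 7)
  8: emitted by update_gauge (line 8)
  9: emitted by fold_scores (line 12)
  10-14: emitted by fold_scores (line 17)
  15: emitted by fold_scores (line 18)
  16: emitted by screen_input (line 22)
  17: emitted by main (line 44)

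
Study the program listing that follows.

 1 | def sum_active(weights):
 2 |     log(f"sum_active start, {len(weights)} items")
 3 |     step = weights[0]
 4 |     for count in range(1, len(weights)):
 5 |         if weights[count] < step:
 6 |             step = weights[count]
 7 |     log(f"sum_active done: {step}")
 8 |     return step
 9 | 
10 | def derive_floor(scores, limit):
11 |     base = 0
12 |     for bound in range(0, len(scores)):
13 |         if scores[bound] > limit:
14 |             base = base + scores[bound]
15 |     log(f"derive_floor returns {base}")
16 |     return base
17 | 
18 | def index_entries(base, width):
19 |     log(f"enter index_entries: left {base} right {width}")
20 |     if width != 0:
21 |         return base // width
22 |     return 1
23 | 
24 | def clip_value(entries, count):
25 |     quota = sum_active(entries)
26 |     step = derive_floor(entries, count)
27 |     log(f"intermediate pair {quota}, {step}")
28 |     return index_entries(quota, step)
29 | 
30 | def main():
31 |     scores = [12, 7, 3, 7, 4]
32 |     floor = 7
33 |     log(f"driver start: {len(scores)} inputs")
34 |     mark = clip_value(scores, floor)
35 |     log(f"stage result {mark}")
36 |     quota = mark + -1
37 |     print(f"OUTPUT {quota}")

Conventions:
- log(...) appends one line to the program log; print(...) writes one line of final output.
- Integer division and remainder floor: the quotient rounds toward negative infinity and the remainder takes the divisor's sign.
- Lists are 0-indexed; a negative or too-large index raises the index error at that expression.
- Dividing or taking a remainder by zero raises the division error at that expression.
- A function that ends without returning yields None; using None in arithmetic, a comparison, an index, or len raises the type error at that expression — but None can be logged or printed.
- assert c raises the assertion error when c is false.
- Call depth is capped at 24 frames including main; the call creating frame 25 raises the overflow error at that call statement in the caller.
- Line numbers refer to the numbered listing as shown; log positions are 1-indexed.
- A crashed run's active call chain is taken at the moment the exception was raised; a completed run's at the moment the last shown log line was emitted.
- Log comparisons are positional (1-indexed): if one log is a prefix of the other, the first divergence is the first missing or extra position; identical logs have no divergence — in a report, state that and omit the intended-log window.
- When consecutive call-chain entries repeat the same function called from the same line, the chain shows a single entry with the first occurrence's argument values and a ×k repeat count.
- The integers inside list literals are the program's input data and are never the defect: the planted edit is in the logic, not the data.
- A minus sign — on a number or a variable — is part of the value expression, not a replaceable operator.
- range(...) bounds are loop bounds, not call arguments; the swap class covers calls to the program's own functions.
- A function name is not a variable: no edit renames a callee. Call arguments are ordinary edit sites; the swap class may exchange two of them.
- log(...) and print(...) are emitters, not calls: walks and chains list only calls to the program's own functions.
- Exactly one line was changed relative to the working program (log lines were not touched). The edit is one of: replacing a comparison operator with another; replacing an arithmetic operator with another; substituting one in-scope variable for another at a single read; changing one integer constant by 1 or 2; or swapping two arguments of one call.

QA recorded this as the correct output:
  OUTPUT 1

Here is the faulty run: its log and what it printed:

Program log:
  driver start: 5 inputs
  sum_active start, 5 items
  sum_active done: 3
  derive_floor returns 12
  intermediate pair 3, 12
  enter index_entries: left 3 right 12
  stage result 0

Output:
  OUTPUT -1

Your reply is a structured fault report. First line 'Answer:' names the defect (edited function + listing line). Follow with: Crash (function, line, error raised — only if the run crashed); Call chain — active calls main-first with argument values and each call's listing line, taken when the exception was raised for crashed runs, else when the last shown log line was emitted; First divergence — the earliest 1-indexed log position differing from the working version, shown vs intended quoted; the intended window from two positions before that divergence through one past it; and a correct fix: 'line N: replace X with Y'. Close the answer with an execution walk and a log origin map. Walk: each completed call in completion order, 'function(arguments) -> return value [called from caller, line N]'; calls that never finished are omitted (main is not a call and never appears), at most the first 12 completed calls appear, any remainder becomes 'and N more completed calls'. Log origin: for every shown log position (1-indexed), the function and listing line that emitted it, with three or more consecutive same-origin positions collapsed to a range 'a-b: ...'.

Answer: the defect is in main at line 36.
Core observation: The logs agree in full; only the final output differs.
Call chain: main.
First divergence: none; the two logs match at every position.
Execution walk:
  sum_active([12, 7, 3, 7, 4]) -> 3  [called from clip_value, line 25]
  derive_floor([12, 7, 3, 7, 4], 7) -> 12  [called from clip_value, line 26]
  index_entries(3, 12) -> 0  [called from clip_value, line 28]
  clip_value([12, 7, 3, 7, 4], 7) -> 0  [called from main, line 34]
Log origin:
  1: logged in main at line 33
  2: logged in sum_active at line 2
  3: logged in sum_active at line 7
  4: logged in derive_floor at line 15
  5: logged in clip_value at line 27
  6: logged in index_entries at line 19
  7: logged in main at line 35
A correct fix: line 36: replace `-1` with `1`.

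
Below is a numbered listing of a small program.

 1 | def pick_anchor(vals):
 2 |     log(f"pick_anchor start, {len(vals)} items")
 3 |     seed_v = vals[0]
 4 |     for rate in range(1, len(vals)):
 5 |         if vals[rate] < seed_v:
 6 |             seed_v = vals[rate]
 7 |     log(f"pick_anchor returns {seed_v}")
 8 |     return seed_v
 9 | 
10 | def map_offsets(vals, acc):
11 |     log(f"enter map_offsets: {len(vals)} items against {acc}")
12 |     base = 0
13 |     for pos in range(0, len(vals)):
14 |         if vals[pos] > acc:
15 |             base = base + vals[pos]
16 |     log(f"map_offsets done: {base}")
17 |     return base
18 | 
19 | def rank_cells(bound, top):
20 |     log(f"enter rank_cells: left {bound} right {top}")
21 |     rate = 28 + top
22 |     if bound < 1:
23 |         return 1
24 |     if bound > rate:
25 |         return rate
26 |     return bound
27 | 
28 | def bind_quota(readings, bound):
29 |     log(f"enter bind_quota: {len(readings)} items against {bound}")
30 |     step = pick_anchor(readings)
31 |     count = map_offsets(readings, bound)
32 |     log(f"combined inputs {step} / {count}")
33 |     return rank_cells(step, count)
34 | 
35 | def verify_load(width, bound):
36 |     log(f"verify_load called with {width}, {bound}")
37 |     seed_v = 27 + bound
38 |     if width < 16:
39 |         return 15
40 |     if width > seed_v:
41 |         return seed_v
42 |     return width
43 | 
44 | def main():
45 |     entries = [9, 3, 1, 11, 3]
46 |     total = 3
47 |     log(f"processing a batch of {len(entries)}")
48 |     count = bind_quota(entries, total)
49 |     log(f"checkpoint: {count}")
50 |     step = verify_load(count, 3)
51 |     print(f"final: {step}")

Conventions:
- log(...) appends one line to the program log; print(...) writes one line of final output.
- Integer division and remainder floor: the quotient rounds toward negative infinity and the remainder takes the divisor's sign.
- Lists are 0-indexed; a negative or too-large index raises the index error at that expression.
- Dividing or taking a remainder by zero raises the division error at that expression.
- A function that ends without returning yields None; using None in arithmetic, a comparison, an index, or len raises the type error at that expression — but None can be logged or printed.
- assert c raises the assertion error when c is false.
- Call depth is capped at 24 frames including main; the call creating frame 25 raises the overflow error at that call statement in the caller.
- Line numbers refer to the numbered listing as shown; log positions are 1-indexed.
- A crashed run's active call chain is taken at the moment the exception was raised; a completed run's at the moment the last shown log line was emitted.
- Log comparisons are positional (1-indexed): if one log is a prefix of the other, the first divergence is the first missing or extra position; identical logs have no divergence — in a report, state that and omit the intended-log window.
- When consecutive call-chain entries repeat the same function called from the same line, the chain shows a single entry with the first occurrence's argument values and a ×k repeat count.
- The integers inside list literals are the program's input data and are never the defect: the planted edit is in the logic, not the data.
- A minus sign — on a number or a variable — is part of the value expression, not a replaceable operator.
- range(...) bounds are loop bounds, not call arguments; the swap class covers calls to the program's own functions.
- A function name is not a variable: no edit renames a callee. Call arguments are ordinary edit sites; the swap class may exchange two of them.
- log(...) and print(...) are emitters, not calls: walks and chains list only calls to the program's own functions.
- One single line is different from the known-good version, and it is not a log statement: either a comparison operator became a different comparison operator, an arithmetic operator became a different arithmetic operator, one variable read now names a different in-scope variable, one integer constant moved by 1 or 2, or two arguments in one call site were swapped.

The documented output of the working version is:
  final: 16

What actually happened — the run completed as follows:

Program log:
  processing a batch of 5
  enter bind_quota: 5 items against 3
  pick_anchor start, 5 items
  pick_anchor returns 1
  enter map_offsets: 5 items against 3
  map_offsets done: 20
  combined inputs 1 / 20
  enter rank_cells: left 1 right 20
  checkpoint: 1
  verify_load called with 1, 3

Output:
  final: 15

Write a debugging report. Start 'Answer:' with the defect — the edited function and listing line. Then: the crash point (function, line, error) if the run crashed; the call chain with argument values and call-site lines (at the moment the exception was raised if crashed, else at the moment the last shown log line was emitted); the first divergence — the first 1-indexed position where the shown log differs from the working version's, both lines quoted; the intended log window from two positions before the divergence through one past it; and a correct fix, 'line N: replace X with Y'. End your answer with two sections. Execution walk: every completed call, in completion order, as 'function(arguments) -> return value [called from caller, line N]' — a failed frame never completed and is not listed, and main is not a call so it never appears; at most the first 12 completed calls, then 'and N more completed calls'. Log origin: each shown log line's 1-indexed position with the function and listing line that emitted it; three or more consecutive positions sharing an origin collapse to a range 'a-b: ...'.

Answer: the defect is in verify_load at line 39.
The tell: The logs agree in full; only the final output differs.
Call chain: main -> verify_load(1, 3) (called at line 50).
First divergence: none (the log streams are identical).
Execution walk:
  pick_anchor([9, 3, 1, 11, 3]) -> 1  [called from bind_quota, line 30]
  map_offsets([9, 3, 1, 11, 3], 3) -> 20  [called from bind_quota, line 31]
  rank_cells(1, 20) -> 1  [called from bind_quota, line 33]
  bind_quota([9, 3, 1, 11, 3], 3) -> 1  [called from main, line 48]
  verify_load(1, 3) -> 15  [called from main, line 50]
Log origin:
  1 — main, line 47
  2 — bind_quota, line 29
  3 — pick_anchor, line 2
  4 — pick_anchor, line 7
  5 — map_offsets, line 11
  6 — map_offsets, line 16
  7 — bind_quota, line 32
  8 — rank_cells, line 20
  9 — main, line 49
  10 — verify_load, line 36
A correct fix: line 39: replace `15` with `16`.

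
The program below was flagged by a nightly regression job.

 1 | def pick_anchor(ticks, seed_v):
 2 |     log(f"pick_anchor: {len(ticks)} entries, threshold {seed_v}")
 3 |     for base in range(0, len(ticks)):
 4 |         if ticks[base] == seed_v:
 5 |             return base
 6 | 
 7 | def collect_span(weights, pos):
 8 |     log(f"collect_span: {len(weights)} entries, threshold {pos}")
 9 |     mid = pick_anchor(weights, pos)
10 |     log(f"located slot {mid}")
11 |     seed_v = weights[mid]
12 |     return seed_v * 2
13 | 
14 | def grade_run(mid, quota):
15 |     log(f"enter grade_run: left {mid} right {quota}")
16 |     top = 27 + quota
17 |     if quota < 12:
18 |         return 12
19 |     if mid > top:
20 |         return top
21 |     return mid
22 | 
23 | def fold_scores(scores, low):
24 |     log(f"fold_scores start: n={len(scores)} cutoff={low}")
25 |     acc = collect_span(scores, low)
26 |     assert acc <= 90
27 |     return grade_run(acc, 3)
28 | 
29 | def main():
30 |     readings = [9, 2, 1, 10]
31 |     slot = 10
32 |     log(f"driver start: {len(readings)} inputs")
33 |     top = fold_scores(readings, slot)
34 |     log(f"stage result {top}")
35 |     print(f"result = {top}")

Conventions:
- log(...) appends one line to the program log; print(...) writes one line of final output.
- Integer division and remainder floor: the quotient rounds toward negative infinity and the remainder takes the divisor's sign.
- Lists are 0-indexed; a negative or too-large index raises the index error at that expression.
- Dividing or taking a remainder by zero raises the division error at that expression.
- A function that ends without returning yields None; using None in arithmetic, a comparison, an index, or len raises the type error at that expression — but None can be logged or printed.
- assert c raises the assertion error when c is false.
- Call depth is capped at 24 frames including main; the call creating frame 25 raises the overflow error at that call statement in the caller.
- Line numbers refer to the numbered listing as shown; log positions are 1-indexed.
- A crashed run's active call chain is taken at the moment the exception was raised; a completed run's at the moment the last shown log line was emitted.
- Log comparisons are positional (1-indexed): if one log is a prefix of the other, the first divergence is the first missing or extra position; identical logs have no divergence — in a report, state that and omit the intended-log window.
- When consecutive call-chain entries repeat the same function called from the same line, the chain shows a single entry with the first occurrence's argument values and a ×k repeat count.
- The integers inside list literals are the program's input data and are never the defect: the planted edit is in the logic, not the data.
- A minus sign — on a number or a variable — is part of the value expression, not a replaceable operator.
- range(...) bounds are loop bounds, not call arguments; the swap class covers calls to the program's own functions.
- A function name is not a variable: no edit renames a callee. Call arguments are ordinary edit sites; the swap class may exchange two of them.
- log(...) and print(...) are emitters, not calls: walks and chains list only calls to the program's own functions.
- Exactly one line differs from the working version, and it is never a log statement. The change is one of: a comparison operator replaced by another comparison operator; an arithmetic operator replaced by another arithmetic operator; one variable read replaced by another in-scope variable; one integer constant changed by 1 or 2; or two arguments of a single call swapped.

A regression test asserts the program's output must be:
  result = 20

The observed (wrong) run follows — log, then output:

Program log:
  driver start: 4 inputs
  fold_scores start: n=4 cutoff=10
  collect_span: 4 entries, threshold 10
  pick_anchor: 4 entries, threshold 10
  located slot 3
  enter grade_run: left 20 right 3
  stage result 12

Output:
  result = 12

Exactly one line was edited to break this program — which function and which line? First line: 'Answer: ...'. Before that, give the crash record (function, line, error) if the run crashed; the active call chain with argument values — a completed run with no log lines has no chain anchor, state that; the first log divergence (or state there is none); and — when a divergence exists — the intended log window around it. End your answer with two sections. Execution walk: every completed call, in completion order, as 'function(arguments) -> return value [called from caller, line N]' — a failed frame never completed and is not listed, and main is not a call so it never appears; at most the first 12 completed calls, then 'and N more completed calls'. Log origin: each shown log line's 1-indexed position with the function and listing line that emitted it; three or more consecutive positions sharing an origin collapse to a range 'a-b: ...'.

Answer: the defect is in grade_run at line 17.
Key fact: The earliest visible damage is log position 7 — 'stage result 12' rather than the intended 'stage result 20'.
Call chain: main.
First divergence: position 7; shown 'stage result 12' vs intended 'stage result 20'.
Intended log window:
  5: located slot 3
  6: enter grade_run: left 20 right 3
  7: stage result 20
Execution walk:
  pick_anchor([9, 2, 1, 10], 10) -> 3  [called from collect_span, line 9]
  collect_span([9, 2, 1, 10], 10) -> 20  [called from fold_scores, line 25]
  grade_run(20, 3) -> 12  [called from fold_scores, line 27]
  fold_scores([9, 2, 1, 10], 10) -> 12  [called from main, line 33]
Origin of each log line:
  1: logged in main at line 32
  2: logged in fold_scores at line 24
  3: logged in collect_span at line 8
  4: logged in pick_anchor at line 2
  5: logged in collect_span at line 10
  6: logged in grade_run at line 15
  7: logged in main at line 34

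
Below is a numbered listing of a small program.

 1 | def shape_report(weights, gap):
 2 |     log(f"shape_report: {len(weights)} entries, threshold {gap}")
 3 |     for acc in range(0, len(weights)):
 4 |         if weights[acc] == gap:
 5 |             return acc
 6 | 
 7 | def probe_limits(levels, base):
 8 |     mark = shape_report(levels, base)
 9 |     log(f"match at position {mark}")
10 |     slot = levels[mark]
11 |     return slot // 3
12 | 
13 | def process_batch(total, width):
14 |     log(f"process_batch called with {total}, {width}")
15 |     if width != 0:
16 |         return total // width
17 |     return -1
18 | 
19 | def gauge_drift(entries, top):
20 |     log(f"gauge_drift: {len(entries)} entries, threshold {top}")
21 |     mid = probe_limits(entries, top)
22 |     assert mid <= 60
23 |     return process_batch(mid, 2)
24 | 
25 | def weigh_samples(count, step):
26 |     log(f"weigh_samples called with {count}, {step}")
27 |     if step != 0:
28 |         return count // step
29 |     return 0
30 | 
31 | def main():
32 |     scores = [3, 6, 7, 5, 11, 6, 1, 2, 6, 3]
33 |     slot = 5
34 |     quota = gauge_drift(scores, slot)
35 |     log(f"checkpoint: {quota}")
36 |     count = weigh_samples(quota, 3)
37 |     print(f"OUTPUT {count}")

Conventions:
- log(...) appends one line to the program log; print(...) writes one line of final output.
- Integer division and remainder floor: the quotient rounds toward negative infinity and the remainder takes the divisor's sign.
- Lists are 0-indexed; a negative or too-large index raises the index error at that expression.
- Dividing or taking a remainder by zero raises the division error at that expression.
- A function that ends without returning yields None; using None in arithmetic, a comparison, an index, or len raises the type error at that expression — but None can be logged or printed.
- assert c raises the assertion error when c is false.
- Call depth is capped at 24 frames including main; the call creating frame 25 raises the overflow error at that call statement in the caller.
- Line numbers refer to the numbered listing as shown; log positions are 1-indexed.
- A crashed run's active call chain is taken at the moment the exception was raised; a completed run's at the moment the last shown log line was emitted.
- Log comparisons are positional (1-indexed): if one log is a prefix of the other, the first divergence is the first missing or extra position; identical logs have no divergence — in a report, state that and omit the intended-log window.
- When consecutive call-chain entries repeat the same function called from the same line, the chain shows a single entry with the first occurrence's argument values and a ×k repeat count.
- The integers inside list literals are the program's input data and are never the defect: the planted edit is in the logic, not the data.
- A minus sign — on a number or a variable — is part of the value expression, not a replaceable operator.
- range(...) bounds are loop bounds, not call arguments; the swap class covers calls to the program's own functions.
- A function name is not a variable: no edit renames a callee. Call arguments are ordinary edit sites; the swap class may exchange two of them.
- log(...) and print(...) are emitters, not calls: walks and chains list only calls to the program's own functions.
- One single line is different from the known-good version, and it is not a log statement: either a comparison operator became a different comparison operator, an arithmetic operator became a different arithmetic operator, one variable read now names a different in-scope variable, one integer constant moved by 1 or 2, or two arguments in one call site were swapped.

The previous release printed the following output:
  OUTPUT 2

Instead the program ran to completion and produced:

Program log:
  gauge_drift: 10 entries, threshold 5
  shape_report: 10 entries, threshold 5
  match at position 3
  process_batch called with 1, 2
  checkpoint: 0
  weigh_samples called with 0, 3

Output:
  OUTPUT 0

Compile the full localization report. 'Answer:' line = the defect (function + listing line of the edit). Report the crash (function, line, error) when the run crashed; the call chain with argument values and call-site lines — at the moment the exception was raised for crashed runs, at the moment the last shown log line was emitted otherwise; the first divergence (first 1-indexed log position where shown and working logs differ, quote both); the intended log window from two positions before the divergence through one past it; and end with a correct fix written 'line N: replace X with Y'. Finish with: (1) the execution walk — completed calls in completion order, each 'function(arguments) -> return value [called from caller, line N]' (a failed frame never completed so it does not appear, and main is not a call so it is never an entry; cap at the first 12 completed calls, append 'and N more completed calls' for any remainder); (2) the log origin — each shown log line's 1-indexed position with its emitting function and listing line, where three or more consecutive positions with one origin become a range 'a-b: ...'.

Answer: the defect is in probe_limits at line 11.
Core observation: Position 4 is the first bad log line: 'process_batch called with 1, 2' should read 'process_batch called with 15, 2'.
Call chain: main -> weigh_samples(0, 3) (called at line 36).
First divergence: position 4; shown 'process_batch called with 1, 2' vs intended 'process_batch called with 15, 2'.
Intended log window:
  2: shape_report: 10 entries, threshold 5
  3: match at position 3
  4: process_batch called with 15, 2
  5: checkpoint: 7
Execution walk:
  shape_report([3, 6, 7, 5, 11, 6, 1, 2, 6, 3], 5) -> 3  [called from probe_limits, line 8]
  probe_limits([3, 6, 7, 5, 11, 6, 1, 2, 6, 3], 5) -> 1  [called from gauge_drift, line 21]
  process_batch(1, 2) -> 0  [called from gauge_drift, line 23]
  gauge_drift([3, 6, 7, 5, 11, 6, 1, 2, 6, 3], 5) -> 0  [called from main, line 34]
  weigh_samples(0, 3) -> 0  [called from main, line 36]
Log origin:
  1: from gauge_drift, line 20
  2: from shape_report, line 2
  3: from probe_limits, line 9
  4: from process_batch, line 14
  5: from main, line 35
  6: from weigh_samples, line 26
A correct fix: line 11: replace `//` with `*`.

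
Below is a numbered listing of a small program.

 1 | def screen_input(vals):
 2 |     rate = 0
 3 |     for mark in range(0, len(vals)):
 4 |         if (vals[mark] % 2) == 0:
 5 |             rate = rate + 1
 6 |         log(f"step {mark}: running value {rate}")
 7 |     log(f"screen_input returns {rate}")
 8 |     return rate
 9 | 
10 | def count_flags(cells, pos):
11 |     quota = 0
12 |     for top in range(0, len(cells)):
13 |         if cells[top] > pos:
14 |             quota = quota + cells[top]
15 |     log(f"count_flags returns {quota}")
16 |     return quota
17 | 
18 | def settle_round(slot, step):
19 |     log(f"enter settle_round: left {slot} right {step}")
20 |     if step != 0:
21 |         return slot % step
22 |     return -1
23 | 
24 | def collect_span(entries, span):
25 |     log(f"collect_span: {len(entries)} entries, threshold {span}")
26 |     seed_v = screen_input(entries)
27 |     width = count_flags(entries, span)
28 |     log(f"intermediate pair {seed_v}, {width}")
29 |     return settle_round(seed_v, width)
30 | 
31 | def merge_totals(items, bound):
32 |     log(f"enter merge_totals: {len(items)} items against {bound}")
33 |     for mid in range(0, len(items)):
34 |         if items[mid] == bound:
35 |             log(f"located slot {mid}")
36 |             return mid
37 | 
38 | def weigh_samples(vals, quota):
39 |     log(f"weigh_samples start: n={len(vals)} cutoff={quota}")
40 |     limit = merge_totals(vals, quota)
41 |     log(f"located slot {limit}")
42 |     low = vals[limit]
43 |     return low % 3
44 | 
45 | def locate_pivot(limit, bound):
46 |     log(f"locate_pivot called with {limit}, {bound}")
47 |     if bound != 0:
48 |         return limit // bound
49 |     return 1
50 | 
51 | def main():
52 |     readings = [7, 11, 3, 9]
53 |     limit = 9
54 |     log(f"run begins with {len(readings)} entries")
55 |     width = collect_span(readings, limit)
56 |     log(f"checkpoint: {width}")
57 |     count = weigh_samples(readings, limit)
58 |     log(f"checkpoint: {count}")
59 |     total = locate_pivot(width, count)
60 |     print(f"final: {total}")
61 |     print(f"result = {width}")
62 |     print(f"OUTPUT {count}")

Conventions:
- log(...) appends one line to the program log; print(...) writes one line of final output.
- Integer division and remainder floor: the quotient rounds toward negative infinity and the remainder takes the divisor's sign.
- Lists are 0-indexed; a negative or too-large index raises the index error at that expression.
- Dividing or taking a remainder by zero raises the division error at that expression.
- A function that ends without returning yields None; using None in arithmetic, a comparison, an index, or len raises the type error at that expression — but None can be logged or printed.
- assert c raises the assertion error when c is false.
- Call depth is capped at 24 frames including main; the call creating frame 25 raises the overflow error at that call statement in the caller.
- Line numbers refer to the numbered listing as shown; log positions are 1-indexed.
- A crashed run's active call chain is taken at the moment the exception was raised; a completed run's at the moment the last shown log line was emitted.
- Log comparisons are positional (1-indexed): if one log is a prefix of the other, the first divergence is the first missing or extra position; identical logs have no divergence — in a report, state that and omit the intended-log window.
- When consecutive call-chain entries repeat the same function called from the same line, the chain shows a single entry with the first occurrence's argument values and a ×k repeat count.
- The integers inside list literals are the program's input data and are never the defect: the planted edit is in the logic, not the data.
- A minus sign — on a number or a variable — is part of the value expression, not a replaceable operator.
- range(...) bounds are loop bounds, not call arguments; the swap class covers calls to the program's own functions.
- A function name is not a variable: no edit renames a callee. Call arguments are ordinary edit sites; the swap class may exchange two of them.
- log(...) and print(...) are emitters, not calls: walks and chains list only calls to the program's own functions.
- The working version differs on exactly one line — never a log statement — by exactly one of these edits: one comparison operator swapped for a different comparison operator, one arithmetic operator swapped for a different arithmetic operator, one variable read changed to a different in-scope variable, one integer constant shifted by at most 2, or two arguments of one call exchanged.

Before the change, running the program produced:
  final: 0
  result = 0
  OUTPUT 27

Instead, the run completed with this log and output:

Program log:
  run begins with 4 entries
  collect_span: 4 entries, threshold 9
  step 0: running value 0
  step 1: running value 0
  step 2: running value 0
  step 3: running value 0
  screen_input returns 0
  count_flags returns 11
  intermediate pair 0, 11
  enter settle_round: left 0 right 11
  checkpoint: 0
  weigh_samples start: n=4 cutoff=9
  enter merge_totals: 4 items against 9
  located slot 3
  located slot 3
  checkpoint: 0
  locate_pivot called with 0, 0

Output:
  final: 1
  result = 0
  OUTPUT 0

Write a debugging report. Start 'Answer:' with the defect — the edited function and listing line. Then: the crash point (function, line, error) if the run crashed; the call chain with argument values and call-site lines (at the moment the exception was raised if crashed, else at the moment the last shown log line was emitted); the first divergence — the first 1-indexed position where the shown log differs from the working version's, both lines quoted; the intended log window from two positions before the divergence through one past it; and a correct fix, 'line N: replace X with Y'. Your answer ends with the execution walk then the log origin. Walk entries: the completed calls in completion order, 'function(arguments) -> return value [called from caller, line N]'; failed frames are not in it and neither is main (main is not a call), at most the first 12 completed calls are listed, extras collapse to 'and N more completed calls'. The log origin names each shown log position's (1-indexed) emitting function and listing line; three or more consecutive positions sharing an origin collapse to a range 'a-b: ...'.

Answer: the defect is in weigh_samples at line 43.
Key fact: Position 16 is the first bad log line: 'checkpoint: 0' should read 'checkpoint: 27'.
Call chain: main -> locate_pivot(0, 0) (called at line 59).
First divergence: at position 16 the run shows 'checkpoint: 0' where the working version logs 'checkpoint: 27'.
Intended log window:
  14: located slot 3
  15: located slot 3
  16: checkpoint: 27
  17: locate_pivot called with 0, 27
Execution walk:
  screen_input([7, 11, 3, 9]) -> 0  [called from collect_span, line 26]
  count_flags([7, 11, 3, 9], 9) -> 11  [called from collect_span, line 27]
  settle_round(0, 11) -> 0  [called from collect_span, line 29]
  collect_span([7, 11, 3, 9], 9) -> 0  [called from main, line 55]
  merge_totals([7, 11, 3, 9], 9) -> 3  [called from weigh_samples, line 40]
  weigh_samples([7, 11, 3, 9], 9) -> 0  [called from main, line 57]
  locate_pivot(0, 0) -> 1  [called from main, line 59]
Log origin:
  1: emitted by main (line 54)
  2: emitted by collect_span (line 25)
  3-6: emitted by screen_input (line 6)
  7: emitted by screen_input (line 7)
  8: emitted by count_flags (line 15)
  9: emitted by collect_span (line 28)
  10: emitted by settle_round (line 19)
  11: emitted by main (line 56)
  12: emitted by weigh_samples (line 39)
  13: emitted by merge_totals (line 32)
  14: emitted by merge_totals (line 35)
  15: emitted by weigh_samples (line 41)
  16: emitted by main (line 58)
  17: emitted by locate_pivot (line 46)
A correct fix: line 43: replace `%` with `*`.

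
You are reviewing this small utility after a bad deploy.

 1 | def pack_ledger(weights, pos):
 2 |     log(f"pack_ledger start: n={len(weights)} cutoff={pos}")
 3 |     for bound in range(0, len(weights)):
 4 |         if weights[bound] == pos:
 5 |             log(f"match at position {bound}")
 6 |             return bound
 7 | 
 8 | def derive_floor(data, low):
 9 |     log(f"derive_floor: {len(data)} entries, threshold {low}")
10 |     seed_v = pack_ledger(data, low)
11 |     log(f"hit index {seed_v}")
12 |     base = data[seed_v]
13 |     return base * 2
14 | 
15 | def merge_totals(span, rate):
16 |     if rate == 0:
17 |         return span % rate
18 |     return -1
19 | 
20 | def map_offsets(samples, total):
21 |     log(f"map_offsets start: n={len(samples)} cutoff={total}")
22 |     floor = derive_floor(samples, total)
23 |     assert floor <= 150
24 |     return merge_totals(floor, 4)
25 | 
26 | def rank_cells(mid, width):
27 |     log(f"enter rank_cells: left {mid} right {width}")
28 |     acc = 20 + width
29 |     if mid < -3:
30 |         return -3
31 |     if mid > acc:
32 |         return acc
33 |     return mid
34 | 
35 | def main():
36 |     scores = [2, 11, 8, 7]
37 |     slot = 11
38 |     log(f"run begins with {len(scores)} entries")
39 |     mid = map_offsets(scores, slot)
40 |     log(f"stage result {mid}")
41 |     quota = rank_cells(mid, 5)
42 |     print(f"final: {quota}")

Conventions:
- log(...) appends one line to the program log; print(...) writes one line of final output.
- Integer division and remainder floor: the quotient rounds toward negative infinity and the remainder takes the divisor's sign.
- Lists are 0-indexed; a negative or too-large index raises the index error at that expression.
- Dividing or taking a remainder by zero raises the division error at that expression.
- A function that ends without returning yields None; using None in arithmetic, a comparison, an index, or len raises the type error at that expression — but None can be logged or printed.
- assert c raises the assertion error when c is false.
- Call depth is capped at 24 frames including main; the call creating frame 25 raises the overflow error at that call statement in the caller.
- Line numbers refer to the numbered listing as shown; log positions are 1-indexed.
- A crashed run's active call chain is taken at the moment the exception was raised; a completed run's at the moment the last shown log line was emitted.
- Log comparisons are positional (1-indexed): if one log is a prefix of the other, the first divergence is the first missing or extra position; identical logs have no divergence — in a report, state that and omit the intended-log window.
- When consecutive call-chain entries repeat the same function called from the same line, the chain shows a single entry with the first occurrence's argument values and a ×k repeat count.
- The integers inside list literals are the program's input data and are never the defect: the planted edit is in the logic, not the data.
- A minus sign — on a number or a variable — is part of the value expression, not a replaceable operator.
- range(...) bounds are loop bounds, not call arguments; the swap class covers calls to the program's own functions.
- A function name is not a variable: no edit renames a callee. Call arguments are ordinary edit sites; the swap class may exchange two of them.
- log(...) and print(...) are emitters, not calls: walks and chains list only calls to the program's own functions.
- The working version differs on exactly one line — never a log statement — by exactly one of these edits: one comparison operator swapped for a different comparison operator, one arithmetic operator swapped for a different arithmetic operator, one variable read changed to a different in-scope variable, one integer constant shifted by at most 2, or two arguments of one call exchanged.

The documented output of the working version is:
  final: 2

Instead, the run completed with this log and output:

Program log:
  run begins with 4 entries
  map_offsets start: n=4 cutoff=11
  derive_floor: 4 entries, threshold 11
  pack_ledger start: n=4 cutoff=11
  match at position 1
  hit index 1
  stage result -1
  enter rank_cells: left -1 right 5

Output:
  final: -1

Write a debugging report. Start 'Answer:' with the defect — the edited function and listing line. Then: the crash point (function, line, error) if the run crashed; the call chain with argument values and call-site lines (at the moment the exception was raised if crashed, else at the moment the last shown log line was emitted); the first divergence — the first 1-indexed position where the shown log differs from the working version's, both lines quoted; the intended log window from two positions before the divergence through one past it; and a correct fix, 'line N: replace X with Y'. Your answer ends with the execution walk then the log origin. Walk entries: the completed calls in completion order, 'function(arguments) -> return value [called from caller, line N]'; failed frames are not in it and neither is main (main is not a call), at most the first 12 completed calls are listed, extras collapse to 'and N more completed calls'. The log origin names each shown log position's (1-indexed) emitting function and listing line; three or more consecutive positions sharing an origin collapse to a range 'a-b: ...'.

Answer: the defect is in merge_totals at line 16.
Key observation: The log first diverges at position 7: the faulty run prints 'stage result -1' where the working version prints 'stage result 2'.
Call chain: main -> rank_cells(-1, 5) (called at line 41).
First divergence: position 7 — shown 'stage result -1', intended 'stage result 2'.
Intended log window:
  5: match at position 1
  6: hit index 1
  7: stage result 2
  8: enter rank_cells: left 2 right 5
Execution walk:
  pack_ledger([2, 11, 8, 7], 11) -> 1  [called from derive_floor, line 10]
  derive_floor([2, 11, 8, 7], 11) -> 22  [called from map_offsets, line 22]
  merge_totals(22, 4) -> -1  [called from map_offsets, line 24]
  map_offsets([2, 11, 8, 7], 11) -> -1  [called from main, line 39]
  rank_cells(-1, 5) -> -1  [called from main, line 41]
Log origins:
  1 — main, line 38
  2 — map_offsets, line 21
  3 — derive_floor, line 9
  4 — pack_ledger, line 2
  5 — pack_ledger, line 5
  6 — derive_floor, line 11
  7 — main, line 40
  8 — rank_cells, line 27
A correct fix: line 16: replace `==` with `!=`.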